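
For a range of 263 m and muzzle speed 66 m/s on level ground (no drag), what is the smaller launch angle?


sin(2*theta) = R*g/v0^2 = 263*9.81/66^2 = 0.592293, theta = arcsin(0.592293)/2 = 18.16°

18.16 degrees


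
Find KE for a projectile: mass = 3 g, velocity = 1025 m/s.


E = 0.5*m*v^2 = 0.5*0.003*1025^2 = 1576 J

1576 J


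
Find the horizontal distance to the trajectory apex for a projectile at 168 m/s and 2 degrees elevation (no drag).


R = v0^2*sin(2*theta)/g = 168^2*sin(2*2°)/9.81 = 200.694 m
apex_dist = R/2 = 200.694/2 = 100.3 m

100.3 m


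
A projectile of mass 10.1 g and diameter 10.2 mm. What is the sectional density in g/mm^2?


SD = m/d^2 = 10.1/10.2^2 = 0.09708 g/mm^2

0.09708 g/mm^2


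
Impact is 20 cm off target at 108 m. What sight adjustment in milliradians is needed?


1 mrad subtends 1 cm per 10 m of range, so adj = error_cm / (dist_m / 10) = 20 / (108/10) = 1.852 mrad

1.852 mrad


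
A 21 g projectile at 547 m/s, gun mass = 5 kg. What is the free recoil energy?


v_r = m_p*v_p/m_gun = 0.021*547/5 = 2.2974 m/s, E_r = 0.5*m_gun*v_r^2 = 0.5*5*2.2974^2 = 13.2 J

13.2 J


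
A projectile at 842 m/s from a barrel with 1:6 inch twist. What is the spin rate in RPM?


twist_m = 6*0.0254 = 0.1524 m
spin = v/twist = 842/0.1524 = 5524.934 rev/s
RPM = spin*60 = 5524.934*60 ≈ 331496 RPM

331496 RPM


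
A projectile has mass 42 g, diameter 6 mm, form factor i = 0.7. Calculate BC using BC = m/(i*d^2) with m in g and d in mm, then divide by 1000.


BC = m/(i*d^2*1000) = 42/(0.7 * 6^2 * 1000) = 0.001667

0.001667


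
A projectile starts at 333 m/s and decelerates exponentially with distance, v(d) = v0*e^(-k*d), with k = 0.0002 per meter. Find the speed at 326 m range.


v = v0*exp(-k*d) = 333*exp(-0.0002*326) = 312 m/s

312 m/s


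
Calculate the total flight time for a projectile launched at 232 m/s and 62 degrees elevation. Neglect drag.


T = 2*v0*sin(theta)/g = 2*232*sin(62°)/9.81 = 41.76 s

41.76 s


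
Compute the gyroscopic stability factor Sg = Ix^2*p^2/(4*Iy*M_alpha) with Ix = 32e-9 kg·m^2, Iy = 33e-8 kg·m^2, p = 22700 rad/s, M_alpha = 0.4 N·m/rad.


Sg = Ix^2 * p^2 / (4 * Iy * M_alpha) = (32e-9)^2 * 22700^2 / (4 * 33e-8 * 0.4) = 0.9994

0.9994


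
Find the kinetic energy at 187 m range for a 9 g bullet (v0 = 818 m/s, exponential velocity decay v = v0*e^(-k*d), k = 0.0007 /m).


v = v0*exp(-k*d) = 818*exp(-0.0007*187) = 717.636 m/s
E = 0.5*m*v^2 = 0.5*0.009*717.636^2 = 2318 J

2318 J


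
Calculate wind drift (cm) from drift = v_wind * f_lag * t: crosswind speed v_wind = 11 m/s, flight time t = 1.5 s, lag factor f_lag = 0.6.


drift = v_wind * lag * t = 11 * 0.6 * 1.5 = 9.9 m ≈ 990 cm

990 cm


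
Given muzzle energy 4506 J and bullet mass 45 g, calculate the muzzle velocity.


v = sqrt(2*E/m) = sqrt(2*4506/0.045) = 447.5 m/s

447.5 m/s


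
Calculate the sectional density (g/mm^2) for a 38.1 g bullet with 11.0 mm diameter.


SD = m/d^2 = 38.1/11.0^2 = 0.3149 g/mm^2

0.3149 g/mm^2


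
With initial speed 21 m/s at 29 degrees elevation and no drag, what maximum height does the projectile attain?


H = (v0*sin(theta))^2 / (2g) = (21*sin(29°))^2 / (2*9.81) = 5.283 m

5.283 m


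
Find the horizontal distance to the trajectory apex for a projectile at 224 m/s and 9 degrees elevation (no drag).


R = v0^2*sin(2*theta)/g = 224^2*sin(2*9°)/9.81 = 1580.55 m
apex_dist = R/2 = 1580.55/2 = 790.3 m

790.3 m


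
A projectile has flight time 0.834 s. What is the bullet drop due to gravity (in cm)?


drop = 0.5*g*t^2 = 0.5*9.81*0.834^2 = 3.4117 m ≈ 341.2 cm

341.2 cm


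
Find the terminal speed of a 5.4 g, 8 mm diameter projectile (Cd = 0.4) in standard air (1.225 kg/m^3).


A = pi*(d/2)^2 = pi*(8/2000)^2 = 5.02655e-05 m^2
vt = sqrt(2mg/(Cd*rho*A)) = sqrt(2*0.0054*9.81/(0.4 * 1.225 * 5.02655e-05)) = 65.59 m/s

65.59 m/s


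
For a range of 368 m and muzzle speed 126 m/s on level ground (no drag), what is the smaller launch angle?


sin(2*theta) = R*g/v0^2 = 368*9.81/126^2 = 0.227392, theta = arcsin(0.227392)/2 = 6.572°

6.572 degrees


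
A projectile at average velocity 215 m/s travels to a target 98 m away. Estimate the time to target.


t = d/v = 98/215 = 0.4558 s

0.4558 s


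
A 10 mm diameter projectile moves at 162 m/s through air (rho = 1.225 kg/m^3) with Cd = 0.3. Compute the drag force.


A = pi*(d/2)^2 = pi*(10/2000)^2 = 7.85398e-05 m^2
Fd = 0.5*Cd*rho*A*v^2 = 0.5*0.3*1.225*7.85398e-05*162^2 = 0.3787 N

0.3787 N


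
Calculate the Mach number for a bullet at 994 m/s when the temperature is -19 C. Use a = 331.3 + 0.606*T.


a = 331.3 + 0.606*(-19) = 319.786 m/s
M = v/a = 994/319.786 = 3.108

3.108


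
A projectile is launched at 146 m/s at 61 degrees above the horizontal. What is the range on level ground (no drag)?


R = v0^2 * sin(2*theta) / g = 146^2 * sin(2*61°) / 9.81 = 1843 m

1843 m


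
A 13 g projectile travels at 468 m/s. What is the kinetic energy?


E = 0.5*m*v^2 = 0.5*0.013*468^2 = 1424 J

1424 J


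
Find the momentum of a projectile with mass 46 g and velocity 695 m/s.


p = m*v = 0.046*695 = 31.97 kg·m/s

31.97 kg·m/s


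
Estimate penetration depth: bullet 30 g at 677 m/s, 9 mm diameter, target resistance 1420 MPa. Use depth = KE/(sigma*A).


A = pi*(d/2)^2 = pi*(9/2)^2 = 63.6173 mm^2
E = 0.5*m*v^2 = 0.5*0.03*677^2 = 6874.93 J
depth = E/(sigma*A) = 6874.93 J / (1420 MPa * 63.6173 mm^2) = 6874.93/(1420 * 63.6173) m = 0.0761036 m ≈ 76.1 mm

76.1 mm


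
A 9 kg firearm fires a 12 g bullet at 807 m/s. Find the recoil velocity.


v_recoil = m_p * v_p / m_gun = 0.012 * 807 / 9 = 1.076 m/s

1.076 m/s


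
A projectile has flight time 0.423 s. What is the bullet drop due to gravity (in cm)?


drop = 0.5*g*t^2 = 0.5*9.81*0.423^2 = 0.877647 m ≈ 87.76 cm

87.76 cm


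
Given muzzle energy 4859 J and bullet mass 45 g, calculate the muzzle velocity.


v = sqrt(2*E/m) = sqrt(2*4859/0.045) = 464.7 m/s

464.7 m/s


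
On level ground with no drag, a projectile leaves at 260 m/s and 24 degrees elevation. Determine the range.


R = v0^2 * sin(2*theta) / g = 260^2 * sin(2*24°) / 9.81 = 5121 m

5121 m


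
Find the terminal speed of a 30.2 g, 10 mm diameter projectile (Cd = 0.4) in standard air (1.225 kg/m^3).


A = pi*(d/2)^2 = pi*(10/2000)^2 = 7.85398e-05 m^2
vt = sqrt(2mg/(Cd*rho*A)) = sqrt(2*0.0302*9.81/(0.4 * 1.225 * 7.85398e-05)) = 124.1 m/s

124.1 m/s


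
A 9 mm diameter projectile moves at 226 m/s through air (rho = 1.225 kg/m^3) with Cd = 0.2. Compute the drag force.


A = pi*(d/2)^2 = pi*(9/2000)^2 = 6.36173e-05 m^2
Fd = 0.5*Cd*rho*A*v^2 = 0.5*0.2*1.225*6.36173e-05*226^2 = 0.398 N

0.398 N


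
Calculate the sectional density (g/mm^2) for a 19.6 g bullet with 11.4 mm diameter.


SD = m/d^2 = 19.6/11.4^2 = 0.1508 g/mm^2

0.1508 g/mm^2


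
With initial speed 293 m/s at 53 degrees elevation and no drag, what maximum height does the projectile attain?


H = (v0*sin(theta))^2 / (2g) = (293*sin(53°))^2 / (2*9.81) = 2791 m

2791 m


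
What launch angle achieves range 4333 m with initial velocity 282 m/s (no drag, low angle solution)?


sin(2*theta) = R*g/v0^2 = 4333*9.81/282^2 = 0.534514, theta = arcsin(0.534514)/2 = 16.16°

16.16 degrees


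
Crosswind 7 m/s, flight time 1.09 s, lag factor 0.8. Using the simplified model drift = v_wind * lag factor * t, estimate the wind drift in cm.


drift = v_wind * lag * t = 7 * 0.8 * 1.09 = 6.104 m ≈ 610.4 cm

610.4 cm


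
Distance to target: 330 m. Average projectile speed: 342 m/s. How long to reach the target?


t = d/v = 330/342 = 0.9649 s

0.9649 s


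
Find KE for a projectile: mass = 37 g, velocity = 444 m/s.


E = 0.5*m*v^2 = 0.5*0.037*444^2 = 3647 J

3647 J


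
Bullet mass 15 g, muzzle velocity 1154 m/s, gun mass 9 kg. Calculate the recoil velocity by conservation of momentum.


v_recoil = m_p * v_p / m_gun = 0.015 * 1154 / 9 = 1.923 m/s

1.923 m/s


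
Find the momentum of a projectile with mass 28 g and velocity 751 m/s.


p = m*v = 0.028*751 = 21.03 kg·m/s

21.03 kg·m/s


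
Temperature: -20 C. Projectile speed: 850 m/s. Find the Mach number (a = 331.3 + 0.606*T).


a = 331.3 + 0.606*(-20) = 319.18 m/s
M = v/a = 850/319.18 = 2.663

2.663


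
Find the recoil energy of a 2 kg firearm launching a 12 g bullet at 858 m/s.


v_r = m_p*v_p/m_gun = 0.012*858/2 = 5.148 m/s, E_r = 0.5*m_gun*v_r^2 = 0.5*2*5.148^2 = 26.5 J

26.5 J


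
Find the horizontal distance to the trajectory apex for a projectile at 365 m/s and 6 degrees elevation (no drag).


R = v0^2*sin(2*theta)/g = 365^2*sin(2*6°)/9.81 = 2823.55 m
apex_dist = R/2 = 2823.55/2 = 1412 m

1412 m


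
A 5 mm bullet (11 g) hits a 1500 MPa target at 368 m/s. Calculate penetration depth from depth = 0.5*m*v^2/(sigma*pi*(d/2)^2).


A = pi*(d/2)^2 = pi*(5/2)^2 = 19.635 mm^2
E = 0.5*m*v^2 = 0.5*0.011*368^2 = 744.832 J
depth = E/(sigma*A) = 744.832 J / (1500 MPa * 19.635 mm^2) = 744.832/(1500 * 19.635) m = 0.0252893 m ≈ 25.29 mm

25.29 mm


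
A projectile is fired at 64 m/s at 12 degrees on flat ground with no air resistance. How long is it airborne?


T = 2*v0*sin(theta)/g = 2*64*sin(12°)/9.81 = 2.713 s

2.713 s


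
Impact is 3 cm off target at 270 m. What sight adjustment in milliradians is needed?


1 mrad subtends 1 cm per 10 m of range, so adj = error_cm / (dist_m / 10) = 3 / (270/10) = 0.1111 mrad

0.1111 mrad


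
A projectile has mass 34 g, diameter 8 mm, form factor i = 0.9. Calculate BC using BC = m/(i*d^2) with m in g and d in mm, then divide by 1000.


BC = m/(i*d^2*1000) = 34/(0.9 * 8^2 * 1000) = 0.0005903

0.0005903


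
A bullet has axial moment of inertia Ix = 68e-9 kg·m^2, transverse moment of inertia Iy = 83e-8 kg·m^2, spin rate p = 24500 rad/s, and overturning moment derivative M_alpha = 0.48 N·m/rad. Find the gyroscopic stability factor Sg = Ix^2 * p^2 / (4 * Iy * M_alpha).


Sg = Ix^2 * p^2 / (4 * Iy * M_alpha) = (68e-9)^2 * 24500^2 / (4 * 83e-8 * 0.48) = 1.742

1.742


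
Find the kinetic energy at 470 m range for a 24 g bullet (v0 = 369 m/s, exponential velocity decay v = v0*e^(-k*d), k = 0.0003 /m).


v = v0*exp(-k*d) = 369*exp(-0.0003*470) = 320.473 m/s
E = 0.5*m*v^2 = 0.5*0.024*320.473^2 = 1232 J

1232 J


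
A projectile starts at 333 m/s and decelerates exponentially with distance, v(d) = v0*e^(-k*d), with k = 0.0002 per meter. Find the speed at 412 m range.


v = v0*exp(-k*d) = 333*exp(-0.0002*412) = 306.7 m/s

306.7 m/s


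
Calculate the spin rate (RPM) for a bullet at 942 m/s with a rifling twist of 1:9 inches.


twist_m = 9*0.0254 = 0.2286 m
spin = v/twist = 942/0.2286 = 4120.735 rev/s
RPM = spin*60 = 4120.735*60 ≈ 247244 RPM

247244 RPM


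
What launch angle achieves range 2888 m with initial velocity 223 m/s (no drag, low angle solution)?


sin(2*theta) = R*g/v0^2 = 2888*9.81/223^2 = 0.569713, theta = arcsin(0.569713)/2 = 17.37°

17.37 degrees


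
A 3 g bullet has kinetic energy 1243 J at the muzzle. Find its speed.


v = sqrt(2*E/m) = sqrt(2*1243/0.003) = 910.3 m/s

910.3 m/s


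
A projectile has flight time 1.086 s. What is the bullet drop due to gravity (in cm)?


drop = 0.5*g*t^2 = 0.5*9.81*1.086^2 = 5.78494 m ≈ 578.5 cm

578.5 cm


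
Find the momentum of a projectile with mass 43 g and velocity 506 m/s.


p = m*v = 0.043*506 = 21.76 kg·m/s

21.76 kg·m/s


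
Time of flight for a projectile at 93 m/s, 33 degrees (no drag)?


T = 2*v0*sin(theta)/g = 2*93*sin(33°)/9.81 = 10.33 s

10.33 s


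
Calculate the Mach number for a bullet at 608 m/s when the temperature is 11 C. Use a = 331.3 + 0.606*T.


a = 331.3 + 0.606*(11) = 337.966 m/s
M = v/a = 608/337.966 = 1.799

1.799


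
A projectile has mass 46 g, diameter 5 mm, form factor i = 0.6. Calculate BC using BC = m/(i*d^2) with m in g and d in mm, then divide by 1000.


BC = m/(i*d^2*1000) = 46/(0.6 * 5^2 * 1000) = 0.003067

0.003067


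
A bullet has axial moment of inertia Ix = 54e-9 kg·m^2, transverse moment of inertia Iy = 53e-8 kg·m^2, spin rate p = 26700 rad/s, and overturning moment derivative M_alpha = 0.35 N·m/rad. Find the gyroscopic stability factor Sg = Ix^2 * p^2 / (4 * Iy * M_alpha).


Sg = Ix^2 * p^2 / (4 * Iy * M_alpha) = (54e-9)^2 * 26700^2 / (4 * 53e-8 * 0.35) = 2.802

2.802


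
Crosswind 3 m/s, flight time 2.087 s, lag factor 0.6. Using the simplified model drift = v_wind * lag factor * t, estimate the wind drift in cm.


drift = v_wind * lag * t = 3 * 0.6 * 2.087 = 3.7566 m ≈ 375.7 cm

375.7 cm


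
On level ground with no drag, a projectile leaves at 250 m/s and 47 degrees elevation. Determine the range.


R = v0^2 * sin(2*theta) / g = 250^2 * sin(2*47°) / 9.81 = 6356 m

6356 m


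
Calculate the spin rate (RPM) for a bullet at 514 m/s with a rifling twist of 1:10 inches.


twist_m = 10*0.0254 = 0.254 m
spin = v/twist = 514/0.254 = 2023.622 rev/s
RPM = spin*60 = 2023.622*60 ≈ 121417 RPM

121417 RPM


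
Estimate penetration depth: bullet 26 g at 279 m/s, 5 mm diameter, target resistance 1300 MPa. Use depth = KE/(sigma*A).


A = pi*(d/2)^2 = pi*(5/2)^2 = 19.635 mm^2
E = 0.5*m*v^2 = 0.5*0.026*279^2 = 1011.93 J
depth = E/(sigma*A) = 1011.93 J / (1300 MPa * 19.635 mm^2) = 1011.93/(1300 * 19.635) m = 0.0396441 m ≈ 39.64 mm

39.64 mm


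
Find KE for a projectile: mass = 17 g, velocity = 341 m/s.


E = 0.5*m*v^2 = 0.5*0.017*341^2 = 988.4 J

988.4 J


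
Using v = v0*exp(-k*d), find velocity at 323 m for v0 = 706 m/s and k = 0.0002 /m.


v = v0*exp(-k*d) = 706*exp(-0.0002*323) = 661.8 m/s

661.8 m/s


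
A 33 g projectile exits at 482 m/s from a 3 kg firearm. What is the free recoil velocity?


v_recoil = m_p * v_p / m_gun = 0.033 * 482 / 3 = 5.302 m/s

5.302 m/s


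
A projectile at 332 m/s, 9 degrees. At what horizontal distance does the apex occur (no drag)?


R = v0^2*sin(2*theta)/g = 332^2*sin(2*9°)/9.81 = 3472.08 m
apex_dist = R/2 = 3472.08/2 = 1736 m

1736 m


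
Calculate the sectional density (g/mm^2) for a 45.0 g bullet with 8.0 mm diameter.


SD = m/d^2 = 45.0/8.0^2 = 0.7031 g/mm^2

0.7031 g/mm^2


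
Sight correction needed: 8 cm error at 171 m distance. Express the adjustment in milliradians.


1 mrad subtends 1 cm per 10 m of range, so adj = error_cm / (dist_m / 10) = 8 / (171/10) = 0.4678 mrad

0.4678 mrad


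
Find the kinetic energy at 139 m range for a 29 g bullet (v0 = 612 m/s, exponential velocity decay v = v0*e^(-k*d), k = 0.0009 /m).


v = v0*exp(-k*d) = 612*exp(-0.0009*139) = 540.034 m/s
E = 0.5*m*v^2 = 0.5*0.029*540.034^2 = 4229 J

4229 J


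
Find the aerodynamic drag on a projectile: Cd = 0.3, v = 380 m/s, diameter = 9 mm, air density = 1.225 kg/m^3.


A = pi*(d/2)^2 = pi*(9/2000)^2 = 6.36173e-05 m^2
Fd = 0.5*Cd*rho*A*v^2 = 0.5*0.3*1.225*6.36173e-05*380^2 = 1.688 N

1.688 N


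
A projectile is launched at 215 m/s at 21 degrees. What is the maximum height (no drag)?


H = (v0*sin(theta))^2 / (2g) = (215*sin(21°))^2 / (2*9.81) = 302.6 m

302.6 m


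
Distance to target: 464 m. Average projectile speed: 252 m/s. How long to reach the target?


t = d/v = 464/252 = 1.841 s

1.841 s


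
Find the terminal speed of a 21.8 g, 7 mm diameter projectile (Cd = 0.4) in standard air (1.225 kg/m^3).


A = pi*(d/2)^2 = pi*(7/2000)^2 = 3.84845e-05 m^2
vt = sqrt(2mg/(Cd*rho*A)) = sqrt(2*0.0218*9.81/(0.4 * 1.225 * 3.84845e-05)) = 150.6 m/s

150.6 m/s


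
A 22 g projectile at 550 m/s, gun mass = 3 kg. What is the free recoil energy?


v_r = m_p*v_p/m_gun = 0.022*550/3 = 4.03333 m/s, E_r = 0.5*m_gun*v_r^2 = 0.5*3*4.03333^2 = 24.4 J

24.4 J


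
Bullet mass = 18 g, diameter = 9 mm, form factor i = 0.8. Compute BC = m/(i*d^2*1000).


BC = m/(i*d^2*1000) = 18/(0.8 * 9^2 * 1000) = 0.0002778

0.0002778


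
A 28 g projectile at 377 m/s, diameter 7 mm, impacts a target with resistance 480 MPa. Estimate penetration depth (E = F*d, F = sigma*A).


A = pi*(d/2)^2 = pi*(7/2)^2 = 38.4845 mm^2
E = 0.5*m*v^2 = 0.5*0.028*377^2 = 1989.81 J
depth = E/(sigma*A) = 1989.81 J / (480 MPa * 38.4845 mm^2) = 1989.81/(480 * 38.4845) m = 0.107717 m ≈ 107.7 mm

107.7 mm


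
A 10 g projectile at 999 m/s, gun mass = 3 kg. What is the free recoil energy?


v_r = m_p*v_p/m_gun = 0.01*999/3 = 3.33 m/s, E_r = 0.5*m_gun*v_r^2 = 0.5*3*3.33^2 = 16.63 J

16.63 J


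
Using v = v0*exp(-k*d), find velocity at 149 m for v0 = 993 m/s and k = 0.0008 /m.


v = v0*exp(-k*d) = 993*exp(-0.0008*149) = 881.4 m/s

881.4 m/s


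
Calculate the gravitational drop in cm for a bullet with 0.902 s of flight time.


drop = 0.5*g*t^2 = 0.5*9.81*0.902^2 = 3.99073 m ≈ 399.1 cm

399.1 cm


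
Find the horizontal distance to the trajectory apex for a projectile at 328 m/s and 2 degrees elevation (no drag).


R = v0^2*sin(2*theta)/g = 328^2*sin(2*2°)/9.81 = 765.003 m
apex_dist = R/2 = 765.003/2 = 382.5 m

382.5 m


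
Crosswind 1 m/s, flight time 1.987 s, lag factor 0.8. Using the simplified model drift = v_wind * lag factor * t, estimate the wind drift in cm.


drift = v_wind * lag * t = 1 * 0.8 * 1.987 = 1.5896 m ≈ 159 cm

159 cm


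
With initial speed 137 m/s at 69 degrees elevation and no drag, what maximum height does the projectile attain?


H = (v0*sin(theta))^2 / (2g) = (137*sin(69°))^2 / (2*9.81) = 833.8 m

833.8 m


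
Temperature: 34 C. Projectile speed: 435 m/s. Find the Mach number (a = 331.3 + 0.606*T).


a = 331.3 + 0.606*(34) = 351.904 m/s
M = v/a = 435/351.904 = 1.236

1.236


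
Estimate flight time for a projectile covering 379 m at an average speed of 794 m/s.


t = d/v = 379/794 = 0.4773 s

0.4773 s


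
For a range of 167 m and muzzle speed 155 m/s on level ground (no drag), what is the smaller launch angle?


sin(2*theta) = R*g/v0^2 = 167*9.81/155^2 = 0.0681902, theta = arcsin(0.0681902)/2 = 1.955°

1.955 degrees


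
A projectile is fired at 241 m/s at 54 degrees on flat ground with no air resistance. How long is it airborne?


T = 2*v0*sin(theta)/g = 2*241*sin(54°)/9.81 = 39.75 s

39.75 s


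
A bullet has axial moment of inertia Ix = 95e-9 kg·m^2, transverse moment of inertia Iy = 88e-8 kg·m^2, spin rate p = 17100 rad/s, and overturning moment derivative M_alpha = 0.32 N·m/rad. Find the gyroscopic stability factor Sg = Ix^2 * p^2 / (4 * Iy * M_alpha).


Sg = Ix^2 * p^2 / (4 * Iy * M_alpha) = (95e-9)^2 * 17100^2 / (4 * 88e-8 * 0.32) = 2.343

2.343


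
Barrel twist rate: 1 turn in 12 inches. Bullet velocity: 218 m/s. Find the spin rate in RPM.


twist_m = 12*0.0254 = 0.3048 m
spin = v/twist = 218/0.3048 = 715.2231 rev/s
RPM = spin*60 = 715.2231*60 ≈ 42913 RPM

42913 RPM


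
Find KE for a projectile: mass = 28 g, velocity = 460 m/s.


E = 0.5*m*v^2 = 0.5*0.028*460^2 = 2962 J

2962 J


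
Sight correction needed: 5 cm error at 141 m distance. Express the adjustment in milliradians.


1 mrad subtends 1 cm per 10 m of range, so adj = error_cm / (dist_m / 10) = 5 / (141/10) = 0.3546 mrad

0.3546 mrad


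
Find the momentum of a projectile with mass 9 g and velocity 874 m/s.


p = m*v = 0.009*874 = 7.866 kg·m/s

7.866 kg·m/s


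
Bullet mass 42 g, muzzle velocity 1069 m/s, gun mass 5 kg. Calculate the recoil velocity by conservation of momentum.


v_recoil = m_p * v_p / m_gun = 0.042 * 1069 / 5 = 8.98 m/s

8.98 m/s


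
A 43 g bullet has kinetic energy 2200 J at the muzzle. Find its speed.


v = sqrt(2*E/m) = sqrt(2*2200/0.043) = 319.9 m/s

319.9 m/s


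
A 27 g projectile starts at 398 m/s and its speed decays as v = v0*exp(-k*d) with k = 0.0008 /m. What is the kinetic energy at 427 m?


v = v0*exp(-k*d) = 398*exp(-0.0008*427) = 282.832 m/s
E = 0.5*m*v^2 = 0.5*0.027*282.832^2 = 1080 J

1080 J


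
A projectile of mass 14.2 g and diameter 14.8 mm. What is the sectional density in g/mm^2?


SD = m/d^2 = 14.2/14.8^2 = 0.06483 g/mm^2

0.06483 g/mm^2


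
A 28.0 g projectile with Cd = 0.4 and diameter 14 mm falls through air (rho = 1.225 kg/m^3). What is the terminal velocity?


A = pi*(d/2)^2 = pi*(14/2000)^2 = 1.53938e-04 m^2
vt = sqrt(2mg/(Cd*rho*A)) = sqrt(2*0.028*9.81/(0.4 * 1.225 * 1.53938e-04)) = 85.34 m/s

85.34 m/s


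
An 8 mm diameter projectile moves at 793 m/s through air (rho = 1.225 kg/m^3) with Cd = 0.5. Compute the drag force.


A = pi*(d/2)^2 = pi*(8/2000)^2 = 5.02655e-05 m^2
Fd = 0.5*Cd*rho*A*v^2 = 0.5*0.5*1.225*5.02655e-05*793^2 = 9.68 N

9.68 N


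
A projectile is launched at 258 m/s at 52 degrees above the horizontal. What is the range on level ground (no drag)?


R = v0^2 * sin(2*theta) / g = 258^2 * sin(2*52°) / 9.81 = 6584 m

6584 m


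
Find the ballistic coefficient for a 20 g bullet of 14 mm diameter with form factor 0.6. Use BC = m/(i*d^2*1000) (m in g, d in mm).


BC = m/(i*d^2*1000) = 20/(0.6 * 14^2 * 1000) = 0.0001701

0.0001701


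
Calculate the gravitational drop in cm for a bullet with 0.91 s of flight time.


drop = 0.5*g*t^2 = 0.5*9.81*0.91^2 = 4.06183 m ≈ 406.2 cm

406.2 cm


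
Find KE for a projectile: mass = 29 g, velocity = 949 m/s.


E = 0.5*m*v^2 = 0.5*0.029*949^2 = 13059 J

13059 J


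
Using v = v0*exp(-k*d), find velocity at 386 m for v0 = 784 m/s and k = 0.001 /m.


v = v0*exp(-k*d) = 784*exp(-0.001*386) = 532.9 m/s

532.9 m/s


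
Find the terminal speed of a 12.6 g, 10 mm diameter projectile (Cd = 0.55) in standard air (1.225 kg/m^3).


A = pi*(d/2)^2 = pi*(10/2000)^2 = 7.85398e-05 m^2
vt = sqrt(2mg/(Cd*rho*A)) = sqrt(2*0.0126*9.81/(0.55 * 1.225 * 7.85398e-05)) = 68.35 m/s

68.35 m/s


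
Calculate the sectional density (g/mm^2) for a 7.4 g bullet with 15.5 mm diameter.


SD = m/d^2 = 7.4/15.5^2 = 0.0308 g/mm^2

0.0308 g/mm^2


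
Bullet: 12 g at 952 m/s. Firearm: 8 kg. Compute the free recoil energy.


v_r = m_p*v_p/m_gun = 0.012*952/8 = 1.428 m/s, E_r = 0.5*m_gun*v_r^2 = 0.5*8*1.428^2 = 8.157 J

8.157 J


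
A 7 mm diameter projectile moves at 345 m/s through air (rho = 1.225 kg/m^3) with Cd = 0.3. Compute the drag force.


A = pi*(d/2)^2 = pi*(7/2000)^2 = 3.84845e-05 m^2
Fd = 0.5*Cd*rho*A*v^2 = 0.5*0.3*1.225*3.84845e-05*345^2 = 0.8417 N

0.8417 N


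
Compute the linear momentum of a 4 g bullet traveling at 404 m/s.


p = m*v = 0.004*404 = 1.616 kg·m/s

1.616 kg·m/s


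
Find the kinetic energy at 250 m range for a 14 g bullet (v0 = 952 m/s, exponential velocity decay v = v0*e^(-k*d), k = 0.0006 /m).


v = v0*exp(-k*d) = 952*exp(-0.0006*250) = 819.394 m/s
E = 0.5*m*v^2 = 0.5*0.014*819.394^2 = 4700 J

4700 J


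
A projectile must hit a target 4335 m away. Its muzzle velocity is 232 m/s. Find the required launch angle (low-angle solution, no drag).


sin(2*theta) = R*g/v0^2 = 4335*9.81/232^2 = 0.7901, theta = arcsin(0.7901)/2 = 26.1°

26.1 degrees


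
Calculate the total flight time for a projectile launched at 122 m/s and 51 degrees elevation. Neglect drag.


T = 2*v0*sin(theta)/g = 2*122*sin(51°)/9.81 = 19.33 s

19.33 s


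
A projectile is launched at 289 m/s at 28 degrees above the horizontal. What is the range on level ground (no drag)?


R = v0^2 * sin(2*theta) / g = 289^2 * sin(2*28°) / 9.81 = 7058 m

7058 m


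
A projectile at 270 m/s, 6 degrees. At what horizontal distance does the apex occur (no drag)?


R = v0^2*sin(2*theta)/g = 270^2*sin(2*6°)/9.81 = 1545.03 m
apex_dist = R/2 = 1545.03/2 = 772.5 m

772.5 m


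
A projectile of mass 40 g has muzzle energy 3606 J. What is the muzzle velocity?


v = sqrt(2*E/m) = sqrt(2*3606/0.04) = 424.6 m/s

424.6 m/s


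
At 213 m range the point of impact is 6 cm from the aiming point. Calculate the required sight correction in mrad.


1 mrad subtends 1 cm per 10 m of range, so adj = error_cm / (dist_m / 10) = 6 / (213/10) = 0.2817 mrad

0.2817 mrad


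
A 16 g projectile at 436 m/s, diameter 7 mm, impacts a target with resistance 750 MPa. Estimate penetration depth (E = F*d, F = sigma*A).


A = pi*(d/2)^2 = pi*(7/2)^2 = 38.4845 mm^2
E = 0.5*m*v^2 = 0.5*0.016*436^2 = 1520.77 J
depth = E/(sigma*A) = 1520.77 J / (750 MPa * 38.4845 mm^2) = 1520.77/(750 * 38.4845) m = 0.0526885 m ≈ 52.69 mm

52.69 mm


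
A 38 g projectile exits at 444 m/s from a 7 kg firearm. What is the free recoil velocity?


v_recoil = m_p * v_p / m_gun = 0.038 * 444 / 7 = 2.41 m/s

2.41 m/s


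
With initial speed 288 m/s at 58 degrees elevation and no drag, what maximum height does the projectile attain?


H = (v0*sin(theta))^2 / (2g) = (288*sin(58°))^2 / (2*9.81) = 3040 m

3040 m


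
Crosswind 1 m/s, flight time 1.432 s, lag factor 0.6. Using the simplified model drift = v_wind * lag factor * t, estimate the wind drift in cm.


drift = v_wind * lag * t = 1 * 0.6 * 1.432 = 0.8592 m ≈ 85.92 cm

85.92 cm


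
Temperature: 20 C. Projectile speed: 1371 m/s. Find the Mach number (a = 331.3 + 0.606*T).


a = 331.3 + 0.606*(20) = 343.42 m/s
M = v/a = 1371/343.42 = 3.992

3.992


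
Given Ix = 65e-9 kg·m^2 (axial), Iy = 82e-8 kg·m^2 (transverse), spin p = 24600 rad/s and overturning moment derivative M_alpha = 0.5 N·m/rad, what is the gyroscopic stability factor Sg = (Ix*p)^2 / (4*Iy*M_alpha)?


Sg = Ix^2 * p^2 / (4 * Iy * M_alpha) = (65e-9)^2 * 24600^2 / (4 * 82e-8 * 0.5) = 1.559

1.559


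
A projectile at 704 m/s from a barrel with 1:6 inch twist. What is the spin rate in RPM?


twist_m = 6*0.0254 = 0.1524 m
spin = v/twist = 704/0.1524 = 4619.423 rev/s
RPM = spin*60 = 4619.423*60 ≈ 277165 RPM

277165 RPM


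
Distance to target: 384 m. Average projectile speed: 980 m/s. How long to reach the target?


t = d/v = 384/980 = 0.3918 s

0.3918 s


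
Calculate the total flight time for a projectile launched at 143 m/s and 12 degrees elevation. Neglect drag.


T = 2*v0*sin(theta)/g = 2*143*sin(12°)/9.81 = 6.061 s

6.061 s


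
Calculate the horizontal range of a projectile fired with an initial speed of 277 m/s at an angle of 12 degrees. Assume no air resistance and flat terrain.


R = v0^2 * sin(2*theta) / g = 277^2 * sin(2*12°) / 9.81 = 3181 m

3181 m


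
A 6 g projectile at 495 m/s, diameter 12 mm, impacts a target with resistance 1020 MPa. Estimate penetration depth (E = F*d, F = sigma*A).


A = pi*(d/2)^2 = pi*(12/2)^2 = 113.097 mm^2
E = 0.5*m*v^2 = 0.5*0.006*495^2 = 735.075 J
depth = E/(sigma*A) = 735.075 J / (1020 MPa * 113.097 mm^2) = 735.075/(1020 * 113.097) m = 0.00637205 m ≈ 6.372 mm

6.372 mm


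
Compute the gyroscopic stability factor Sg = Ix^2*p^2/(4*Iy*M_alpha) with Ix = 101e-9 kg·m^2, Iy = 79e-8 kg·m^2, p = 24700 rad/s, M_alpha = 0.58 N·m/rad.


Sg = Ix^2 * p^2 / (4 * Iy * M_alpha) = (101e-9)^2 * 24700^2 / (4 * 79e-8 * 0.58) = 3.396

3.396


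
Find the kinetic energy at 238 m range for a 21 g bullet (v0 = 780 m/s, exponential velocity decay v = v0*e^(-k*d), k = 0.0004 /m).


v = v0*exp(-k*d) = 780*exp(-0.0004*238) = 709.169 m/s
E = 0.5*m*v^2 = 0.5*0.021*709.169^2 = 5281 J

5281 J


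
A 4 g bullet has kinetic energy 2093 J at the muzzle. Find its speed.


v = sqrt(2*E/m) = sqrt(2*2093/0.004) = 1023 m/s

1023 m/s


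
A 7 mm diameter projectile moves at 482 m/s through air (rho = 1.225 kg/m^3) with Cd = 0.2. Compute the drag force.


A = pi*(d/2)^2 = pi*(7/2000)^2 = 3.84845e-05 m^2
Fd = 0.5*Cd*rho*A*v^2 = 0.5*0.2*1.225*3.84845e-05*482^2 = 1.095 N

1.095 N


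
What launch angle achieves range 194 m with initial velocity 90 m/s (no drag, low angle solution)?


sin(2*theta) = R*g/v0^2 = 194*9.81/90^2 = 0.234956, theta = arcsin(0.234956)/2 = 6.795°

6.795 degrees


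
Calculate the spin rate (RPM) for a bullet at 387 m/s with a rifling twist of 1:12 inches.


twist_m = 12*0.0254 = 0.3048 m
spin = v/twist = 387/0.3048 = 1269.685 rev/s
RPM = spin*60 = 1269.685*60 ≈ 76181 RPM

76181 RPM


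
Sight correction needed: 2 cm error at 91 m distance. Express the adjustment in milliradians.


1 mrad subtends 1 cm per 10 m of range, so adj = error_cm / (dist_m / 10) = 2 / (91/10) = 0.2198 mrad

0.2198 mrad


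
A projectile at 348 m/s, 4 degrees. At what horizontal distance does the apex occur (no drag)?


R = v0^2*sin(2*theta)/g = 348^2*sin(2*4°)/9.81 = 1718.09 m
apex_dist = R/2 = 1718.09/2 = 859 m

859 m


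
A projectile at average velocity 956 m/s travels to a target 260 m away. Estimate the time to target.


t = d/v = 260/956 = 0.272 s

0.272 s


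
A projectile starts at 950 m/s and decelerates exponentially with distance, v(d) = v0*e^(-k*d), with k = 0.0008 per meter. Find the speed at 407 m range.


v = v0*exp(-k*d) = 950*exp(-0.0008*407) = 686 m/s

686 m/s


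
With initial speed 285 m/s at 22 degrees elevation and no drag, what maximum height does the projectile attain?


H = (v0*sin(theta))^2 / (2g) = (285*sin(22°))^2 / (2*9.81) = 581 m

581 m


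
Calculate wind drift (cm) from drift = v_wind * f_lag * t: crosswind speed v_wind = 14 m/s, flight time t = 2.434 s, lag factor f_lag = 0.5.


drift = v_wind * lag * t = 14 * 0.5 * 2.434 = 17.038 m ≈ 1704 cm

1704 cm


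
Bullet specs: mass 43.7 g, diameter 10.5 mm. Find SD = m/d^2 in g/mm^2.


SD = m/d^2 = 43.7/10.5^2 = 0.3964 g/mm^2

0.3964 g/mm^2


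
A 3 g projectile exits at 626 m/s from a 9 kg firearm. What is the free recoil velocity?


v_recoil = m_p * v_p / m_gun = 0.003 * 626 / 9 = 0.2087 m/s

0.2087 m/s


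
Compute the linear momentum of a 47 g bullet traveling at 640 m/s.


p = m*v = 0.047*640 = 30.08 kg·m/s

30.08 kg·m/s


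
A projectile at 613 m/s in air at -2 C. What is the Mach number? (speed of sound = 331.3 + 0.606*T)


a = 331.3 + 0.606*(-2) = 330.088 m/s
M = v/a = 613/330.088 = 1.857

1.857


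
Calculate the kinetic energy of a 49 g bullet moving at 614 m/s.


E = 0.5*m*v^2 = 0.5*0.049*614^2 = 9236 J

9236 J


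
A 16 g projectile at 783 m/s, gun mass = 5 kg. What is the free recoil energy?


v_r = m_p*v_p/m_gun = 0.016*783/5 = 2.5056 m/s, E_r = 0.5*m_gun*v_r^2 = 0.5*5*2.5056^2 = 15.7 J

15.7 J


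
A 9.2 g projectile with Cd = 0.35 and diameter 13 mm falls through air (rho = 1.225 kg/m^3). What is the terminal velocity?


A = pi*(d/2)^2 = pi*(13/2000)^2 = 1.32732e-04 m^2
vt = sqrt(2mg/(Cd*rho*A)) = sqrt(2*0.0092*9.81/(0.35 * 1.225 * 1.32732e-04)) = 56.32 m/s

56.32 m/s


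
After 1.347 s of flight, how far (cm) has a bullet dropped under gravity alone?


drop = 0.5*g*t^2 = 0.5*9.81*1.347^2 = 8.89968 m ≈ 890 cm

890 cm


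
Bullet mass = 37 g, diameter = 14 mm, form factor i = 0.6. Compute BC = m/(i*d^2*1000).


BC = m/(i*d^2*1000) = 37/(0.6 * 14^2 * 1000) = 0.0003146

0.0003146


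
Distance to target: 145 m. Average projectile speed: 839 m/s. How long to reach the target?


t = d/v = 145/839 = 0.1728 s

0.1728 s


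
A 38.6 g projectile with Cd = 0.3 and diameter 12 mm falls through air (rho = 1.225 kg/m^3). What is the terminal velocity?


A = pi*(d/2)^2 = pi*(12/2000)^2 = 1.13097e-04 m^2
vt = sqrt(2mg/(Cd*rho*A)) = sqrt(2*0.0386*9.81/(0.3 * 1.225 * 1.13097e-04)) = 135 m/s

135 m/s


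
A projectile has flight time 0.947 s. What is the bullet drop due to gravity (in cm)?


drop = 0.5*g*t^2 = 0.5*9.81*0.947^2 = 4.39885 m ≈ 439.9 cm

439.9 cm


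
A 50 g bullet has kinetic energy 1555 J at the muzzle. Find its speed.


v = sqrt(2*E/m) = sqrt(2*1555/0.05) = 249.4 m/s

249.4 m/s


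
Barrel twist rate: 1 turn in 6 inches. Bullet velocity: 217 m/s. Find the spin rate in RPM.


twist_m = 6*0.0254 = 0.1524 m
spin = v/twist = 217/0.1524 = 1423.885 rev/s
RPM = spin*60 = 1423.885*60 ≈ 85433 RPM

85433 RPM


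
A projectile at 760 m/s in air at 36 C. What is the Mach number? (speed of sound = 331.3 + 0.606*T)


a = 331.3 + 0.606*(36) = 353.116 m/s
M = v/a = 760/353.116 = 2.152

2.152


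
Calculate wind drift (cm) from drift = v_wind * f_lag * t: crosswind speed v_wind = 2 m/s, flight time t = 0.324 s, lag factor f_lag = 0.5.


drift = v_wind * lag * t = 2 * 0.5 * 0.324 = 0.324 m ≈ 32.4 cm

32.4 cm


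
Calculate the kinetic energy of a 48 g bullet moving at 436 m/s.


E = 0.5*m*v^2 = 0.5*0.048*436^2 = 4562 J

4562 J


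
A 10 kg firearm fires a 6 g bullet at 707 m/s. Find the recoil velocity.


v_recoil = m_p * v_p / m_gun = 0.006 * 707 / 10 = 0.4242 m/s

0.4242 m/s


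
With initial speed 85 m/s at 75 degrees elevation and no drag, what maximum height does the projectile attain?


H = (v0*sin(theta))^2 / (2g) = (85*sin(75°))^2 / (2*9.81) = 343.6 m

343.6 m


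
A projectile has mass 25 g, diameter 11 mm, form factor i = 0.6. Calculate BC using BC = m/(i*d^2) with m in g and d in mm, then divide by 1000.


BC = m/(i*d^2*1000) = 25/(0.6 * 11^2 * 1000) = 0.0003444

0.0003444


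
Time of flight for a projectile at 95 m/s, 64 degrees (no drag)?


T = 2*v0*sin(theta)/g = 2*95*sin(64°)/9.81 = 17.41 s

17.41 s


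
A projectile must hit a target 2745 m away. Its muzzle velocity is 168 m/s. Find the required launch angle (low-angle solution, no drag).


sin(2*theta) = R*g/v0^2 = 2745*9.81/168^2 = 0.954098, theta = arcsin(0.954098)/2 = 36.29°

36.29 degrees


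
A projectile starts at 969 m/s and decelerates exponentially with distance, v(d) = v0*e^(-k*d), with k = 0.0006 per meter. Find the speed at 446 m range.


v = v0*exp(-k*d) = 969*exp(-0.0006*446) = 741.5 m/s

741.5 m/s


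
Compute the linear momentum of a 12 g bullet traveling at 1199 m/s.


p = m*v = 0.012*1199 = 14.39 kg·m/s

14.39 kg·m/s


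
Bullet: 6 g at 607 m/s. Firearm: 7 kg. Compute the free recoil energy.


v_r = m_p*v_p/m_gun = 0.006*607/7 = 0.520286 m/s, E_r = 0.5*m_gun*v_r^2 = 0.5*7*0.520286^2 = 0.9474 J

0.9474 J


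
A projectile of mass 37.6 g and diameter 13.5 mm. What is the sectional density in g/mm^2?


SD = m/d^2 = 37.6/13.5^2 = 0.2063 g/mm^2

0.2063 g/mm^2


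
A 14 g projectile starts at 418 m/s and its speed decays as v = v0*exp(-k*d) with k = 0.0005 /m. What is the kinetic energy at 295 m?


v = v0*exp(-k*d) = 418*exp(-0.0005*295) = 360.676 m/s
E = 0.5*m*v^2 = 0.5*0.014*360.676^2 = 910.6 J

910.6 J


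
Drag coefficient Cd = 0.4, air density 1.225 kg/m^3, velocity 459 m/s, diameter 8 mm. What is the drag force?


A = pi*(d/2)^2 = pi*(8/2000)^2 = 5.02655e-05 m^2
Fd = 0.5*Cd*rho*A*v^2 = 0.5*0.4*1.225*5.02655e-05*459^2 = 2.595 N

2.595 N


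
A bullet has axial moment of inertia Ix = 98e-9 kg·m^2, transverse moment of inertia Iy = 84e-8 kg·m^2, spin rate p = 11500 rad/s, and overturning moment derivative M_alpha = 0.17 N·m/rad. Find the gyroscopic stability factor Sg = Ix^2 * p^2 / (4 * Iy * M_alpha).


Sg = Ix^2 * p^2 / (4 * Iy * M_alpha) = (98e-9)^2 * 11500^2 / (4 * 84e-8 * 0.17) = 2.224

2.224


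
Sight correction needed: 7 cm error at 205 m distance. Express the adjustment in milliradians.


1 mrad subtends 1 cm per 10 m of range, so adj = error_cm / (dist_m / 10) = 7 / (205/10) = 0.3415 mrad

0.3415 mrad


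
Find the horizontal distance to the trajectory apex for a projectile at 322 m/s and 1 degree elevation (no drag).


R = v0^2*sin(2*theta)/g = 322^2*sin(2*1°)/9.81 = 368.86 m
apex_dist = R/2 = 368.86/2 = 184.4 m

184.4 m


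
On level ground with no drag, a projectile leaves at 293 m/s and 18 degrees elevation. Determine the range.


R = v0^2 * sin(2*theta) / g = 293^2 * sin(2*18°) / 9.81 = 5144 m

5144 m


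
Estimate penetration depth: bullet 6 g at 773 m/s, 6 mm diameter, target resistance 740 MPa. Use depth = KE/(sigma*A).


A = pi*(d/2)^2 = pi*(6/2)^2 = 28.2743 mm^2
E = 0.5*m*v^2 = 0.5*0.006*773^2 = 1792.59 J
depth = E/(sigma*A) = 1792.59 J / (740 MPa * 28.2743 mm^2) = 1792.59/(740 * 28.2743) m = 0.0856754 m ≈ 85.68 mm

85.68 mm


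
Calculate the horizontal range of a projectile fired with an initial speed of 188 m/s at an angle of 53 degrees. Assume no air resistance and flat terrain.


R = v0^2 * sin(2*theta) / g = 188^2 * sin(2*53°) / 9.81 = 3463 m

3463 m


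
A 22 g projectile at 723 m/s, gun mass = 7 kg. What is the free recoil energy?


v_r = m_p*v_p/m_gun = 0.022*723/7 = 2.27229 m/s, E_r = 0.5*m_gun*v_r^2 = 0.5*7*2.27229^2 = 18.07 J

18.07 J


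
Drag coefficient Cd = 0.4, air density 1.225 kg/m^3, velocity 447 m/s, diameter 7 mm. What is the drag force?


A = pi*(d/2)^2 = pi*(7/2000)^2 = 3.84845e-05 m^2
Fd = 0.5*Cd*rho*A*v^2 = 0.5*0.4*1.225*3.84845e-05*447^2 = 1.884 N

1.884 N


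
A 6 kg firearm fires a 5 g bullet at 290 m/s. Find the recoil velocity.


v_recoil = m_p * v_p / m_gun = 0.005 * 290 / 6 = 0.2417 m/s

0.2417 m/s


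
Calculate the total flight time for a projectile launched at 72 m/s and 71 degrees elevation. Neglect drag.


T = 2*v0*sin(theta)/g = 2*72*sin(71°)/9.81 = 13.88 s

13.88 s


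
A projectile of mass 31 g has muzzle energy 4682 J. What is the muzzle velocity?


v = sqrt(2*E/m) = sqrt(2*4682/0.031) = 549.6 m/s

549.6 m/s


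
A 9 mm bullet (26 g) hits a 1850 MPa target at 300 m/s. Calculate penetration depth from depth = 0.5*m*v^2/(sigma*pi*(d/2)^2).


A = pi*(d/2)^2 = pi*(9/2)^2 = 63.6173 mm^2
E = 0.5*m*v^2 = 0.5*0.026*300^2 = 1170 J
depth = E/(sigma*A) = 1170 J / (1850 MPa * 63.6173 mm^2) = 1170/(1850 * 63.6173) m = 0.00994121 m ≈ 9.941 mm

9.941 mm


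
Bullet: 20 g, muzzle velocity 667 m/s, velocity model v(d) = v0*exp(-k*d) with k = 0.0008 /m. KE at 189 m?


v = v0*exp(-k*d) = 667*exp(-0.0008*189) = 573.404 m/s
E = 0.5*m*v^2 = 0.5*0.02*573.404^2 = 3288 J

3288 J


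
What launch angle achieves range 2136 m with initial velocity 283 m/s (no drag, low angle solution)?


sin(2*theta) = R*g/v0^2 = 2136*9.81/283^2 = 0.261636, theta = arcsin(0.261636)/2 = 7.584°

7.584 degrees


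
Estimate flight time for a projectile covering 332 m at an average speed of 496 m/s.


t = d/v = 332/496 = 0.6694 s

0.6694 s


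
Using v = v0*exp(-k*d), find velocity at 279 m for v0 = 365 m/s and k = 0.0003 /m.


v = v0*exp(-k*d) = 365*exp(-0.0003*279) = 335.7 m/s

335.7 m/s


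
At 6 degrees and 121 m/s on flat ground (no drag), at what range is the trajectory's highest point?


R = v0^2*sin(2*theta)/g = 121^2*sin(2*6°)/9.81 = 310.299 m
apex_dist = R/2 = 310.299/2 = 155.1 m

155.1 m


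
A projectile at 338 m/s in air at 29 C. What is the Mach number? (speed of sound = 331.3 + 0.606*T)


a = 331.3 + 0.606*(29) = 348.874 m/s
M = v/a = 338/348.874 = 0.9688

0.9688


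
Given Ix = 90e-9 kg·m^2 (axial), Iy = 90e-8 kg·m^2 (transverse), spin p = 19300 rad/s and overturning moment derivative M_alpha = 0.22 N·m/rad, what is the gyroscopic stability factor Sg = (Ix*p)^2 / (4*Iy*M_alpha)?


Sg = Ix^2 * p^2 / (4 * Iy * M_alpha) = (90e-9)^2 * 19300^2 / (4 * 90e-8 * 0.22) = 3.81

3.81


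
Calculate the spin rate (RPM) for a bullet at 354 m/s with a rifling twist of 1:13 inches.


twist_m = 13*0.0254 = 0.3302 m
spin = v/twist = 354/0.3302 = 1072.078 rev/s
RPM = spin*60 = 1072.078*60 ≈ 64325 RPM

64325 RPM


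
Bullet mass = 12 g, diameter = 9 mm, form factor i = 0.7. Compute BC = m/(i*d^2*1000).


BC = m/(i*d^2*1000) = 12/(0.7 * 9^2 * 1000) = 0.0002116

0.0002116


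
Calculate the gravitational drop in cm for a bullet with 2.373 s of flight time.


drop = 0.5*g*t^2 = 0.5*9.81*2.373^2 = 27.6207 m ≈ 2762 cm

2762 cm


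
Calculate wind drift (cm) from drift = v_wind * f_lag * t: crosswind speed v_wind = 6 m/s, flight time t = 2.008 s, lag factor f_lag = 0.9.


drift = v_wind * lag * t = 6 * 0.9 * 2.008 = 10.8432 m ≈ 1084 cm

1084 cm
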